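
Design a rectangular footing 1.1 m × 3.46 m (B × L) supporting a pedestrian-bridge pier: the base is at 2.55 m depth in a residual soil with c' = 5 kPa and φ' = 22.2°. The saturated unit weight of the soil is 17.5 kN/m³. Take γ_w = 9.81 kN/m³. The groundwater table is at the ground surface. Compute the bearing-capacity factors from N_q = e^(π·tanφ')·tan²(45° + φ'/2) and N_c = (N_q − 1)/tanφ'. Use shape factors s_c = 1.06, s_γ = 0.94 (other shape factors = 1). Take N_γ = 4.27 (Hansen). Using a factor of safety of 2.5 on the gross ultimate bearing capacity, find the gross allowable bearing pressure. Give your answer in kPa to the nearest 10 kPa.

q_all ≈ 110 kPa

N_q = e^(π·tan22.2°)·tan²(56.1°) = 7.98; N_c = (N_q − 1)/tanφ' = 17.11.
γ' = 17.5 − 9.81 = 7.69 kN/m³ (submerged throughout). q = 7.69 × 2.55 = 19.609 kPa; the same γ' applies in the ½γBN_γ term.
c·N_c·s_c = 5 × 17.108 × 1.06 = 90.672 kPa
q·N_q = 19.609 × 7.9816 = 156.51 kPa
0.5·γ·B·N_γ·s_γ = 0.5 × 7.69 × 1.1 × 4.27 × 0.94 = 16.976 kPa
q_ult = 90.672 + 156.51 + 16.976 = 264.16 kPa.
q_all = 264.16 / 2.5 = 105.67 kPa.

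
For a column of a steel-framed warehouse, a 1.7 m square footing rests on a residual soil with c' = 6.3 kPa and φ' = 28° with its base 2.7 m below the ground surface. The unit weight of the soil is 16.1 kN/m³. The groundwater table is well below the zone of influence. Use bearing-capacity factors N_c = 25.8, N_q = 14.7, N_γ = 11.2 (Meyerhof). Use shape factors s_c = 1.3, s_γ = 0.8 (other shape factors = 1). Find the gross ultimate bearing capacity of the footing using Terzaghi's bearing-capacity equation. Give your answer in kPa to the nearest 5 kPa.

q = γ·D_f = 16.1 × 2.7 = 43.47 kPa.
c·N_c·s_c = 6.3 × 25.8 × 1.3 = 211.3 kPa
q·N_q = 43.47 × 14.7 = 639.01 kPa
0.5·γ·B·N_γ·s_γ = 0.5 × 16.1 × 1.7 × 11.2 × 0.8 = 122.62 kPa
q_ult = 211.3 + 639.01 + 122.62 = 972.93 kPa.

q_ult ≈ 975 kPa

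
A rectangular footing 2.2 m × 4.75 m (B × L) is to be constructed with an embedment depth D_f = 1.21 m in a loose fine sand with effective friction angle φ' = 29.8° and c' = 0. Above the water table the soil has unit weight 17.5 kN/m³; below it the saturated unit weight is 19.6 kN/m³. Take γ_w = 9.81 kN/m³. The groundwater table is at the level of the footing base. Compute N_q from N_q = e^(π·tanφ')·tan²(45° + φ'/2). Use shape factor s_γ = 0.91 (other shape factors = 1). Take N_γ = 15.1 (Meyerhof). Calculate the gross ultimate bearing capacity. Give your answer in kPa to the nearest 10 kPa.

q_ult ≈ 530 kPa

tan29.8° = 0.5727, so N_q = e^(π×0.5727)·tan²(59.9°) = 6.045 × 2.976 = 17.99.
Effective surcharge at the founding depth q = γ·D_f = 17.5 × 1.21 = 21.175 kPa.
The water table coincides with the base, so in the self-weight term γ → γ' = 9.79 kN/m³.
q_ult = q·N_q + 0.5·γ·B·N_γ·s_γ
     = 21.175 × 17.989 + 0.5 × 9.79 × 2.2 × 15.1 × 0.91
     = 380.92 + 147.98 = 528.9 kPa.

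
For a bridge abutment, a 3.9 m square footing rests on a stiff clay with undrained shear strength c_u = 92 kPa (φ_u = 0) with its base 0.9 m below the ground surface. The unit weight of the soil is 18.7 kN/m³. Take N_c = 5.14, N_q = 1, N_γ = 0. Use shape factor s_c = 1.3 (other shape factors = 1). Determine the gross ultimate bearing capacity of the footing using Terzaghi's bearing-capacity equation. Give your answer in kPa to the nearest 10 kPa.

Effective surcharge at the founding depth q = γ·D_f = 18.7 × 0.9 = 16.83 kPa.
q_ult = c·N_c·s_c + q·N_q
     = 92 × 5.14 × 1.3 + 16.83 × 1
     = 614.74 + 16.83 = 631.57 kPa.

q_ult ≈ 630 kPa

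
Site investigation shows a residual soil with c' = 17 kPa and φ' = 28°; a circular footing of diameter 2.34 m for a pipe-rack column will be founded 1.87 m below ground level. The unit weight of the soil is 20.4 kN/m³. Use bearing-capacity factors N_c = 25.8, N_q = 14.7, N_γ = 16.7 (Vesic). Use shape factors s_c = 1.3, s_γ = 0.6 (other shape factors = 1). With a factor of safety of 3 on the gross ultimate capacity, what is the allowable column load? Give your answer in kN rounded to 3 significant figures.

Overburden at base level: q = 20.4 × 1.87 = 38.148 kPa.
Cohesion term c·N_c·s_c = 17 × 25.8 × 1.3 = 570.18 kPa; surcharge term q·N_q = 38.148 × 14.7 = 560.78 kPa; self-weight term 0.5·γ·B·N_γ·s_γ = 0.5 × 20.4 × 2.34 × 16.7 × 0.6 = 239.16 kPa.
q_ult = 570.18 + 560.78 + 239.16 = 1370.1 kPa.
Gross allowable pressure q_all = 1370.1 / 3 = 456.7 kPa.
Footing area = 4.3005 m², so allowable column load = 456.7 × 4.3005 = 1964.1 kN.

P_all ≈ 1960 kN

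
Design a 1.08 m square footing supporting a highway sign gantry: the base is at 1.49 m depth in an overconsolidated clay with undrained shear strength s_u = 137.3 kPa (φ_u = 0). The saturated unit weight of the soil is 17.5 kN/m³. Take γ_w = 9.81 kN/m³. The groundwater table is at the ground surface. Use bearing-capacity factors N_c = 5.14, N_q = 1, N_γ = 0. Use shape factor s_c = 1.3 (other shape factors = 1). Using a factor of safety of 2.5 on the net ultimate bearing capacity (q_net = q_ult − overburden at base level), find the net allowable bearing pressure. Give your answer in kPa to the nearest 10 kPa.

γ' = 17.5 − 9.81 = 7.69 kN/m³ (submerged throughout). q = 7.69 × 1.49 = 11.458 kPa.
c·N_c·s_c = 137.3 × 5.14 × 1.3 = 917.44 kPa
q·N_q = 11.458 × 1 = 11.458 kPa
q_ult = 917.44 + 11.458 = 928.9 kPa.
q_net = 928.9 − 11.458 = 917.44 kPa.
q_all(net) = 917.44 / 2.5 = 366.98 kPa.

q_all(net) ≈ 370 kPa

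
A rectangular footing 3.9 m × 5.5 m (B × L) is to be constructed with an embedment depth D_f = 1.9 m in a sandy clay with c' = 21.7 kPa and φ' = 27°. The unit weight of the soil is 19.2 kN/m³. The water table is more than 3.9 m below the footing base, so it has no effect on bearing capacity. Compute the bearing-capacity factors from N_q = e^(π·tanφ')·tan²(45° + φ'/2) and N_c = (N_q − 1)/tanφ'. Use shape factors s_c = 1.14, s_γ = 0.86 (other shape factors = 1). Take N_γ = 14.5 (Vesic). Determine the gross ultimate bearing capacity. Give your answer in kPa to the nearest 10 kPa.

tan27° = 0.5095, so N_q = e^(π×0.5095)·tan²(58.5°) = 4.957 × 2.663 = 13.2.
N_c = (13.2 − 1)/tan27° = 23.94.
q = γ·D_f = 19.2 × 1.9 = 36.48 kPa.
c·N_c·s_c = 21.7 × 23.942 × 1.14 = 592.28 kPa
q·N_q = 36.48 × 13.199 = 481.5 kPa
0.5·γ·B·N_γ·s_γ = 0.5 × 19.2 × 3.9 × 14.5 × 0.86 = 466.88 kPa
q_ult = 592.28 + 481.5 + 466.88 = 1540.7 kPa.

q_ult ≈ 1540 kPa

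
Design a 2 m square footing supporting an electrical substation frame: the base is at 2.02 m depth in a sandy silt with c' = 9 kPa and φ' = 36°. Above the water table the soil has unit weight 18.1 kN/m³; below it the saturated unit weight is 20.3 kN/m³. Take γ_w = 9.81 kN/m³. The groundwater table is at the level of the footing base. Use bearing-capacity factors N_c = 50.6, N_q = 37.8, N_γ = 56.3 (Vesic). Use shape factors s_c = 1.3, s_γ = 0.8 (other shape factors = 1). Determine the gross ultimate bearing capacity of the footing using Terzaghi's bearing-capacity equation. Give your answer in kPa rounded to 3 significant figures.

q_ult ≈ 2450 kPa

Effective surcharge at the founding depth q = γ·D_f = 18.1 × 2.02 = 36.562 kPa.
The water table coincides with the base, so in the self-weight term γ → γ' = 10.49 kN/m³.
q_ult = c·N_c·s_c + q·N_q + 0.5·γ·B·N_γ·s_γ
     = 9 × 50.6 × 1.3 + 36.562 × 37.8 + 0.5 × 10.49 × 2 × 56.3 × 0.8
     = 592.02 + 1382 + 472.47 = 2446.5 kPa.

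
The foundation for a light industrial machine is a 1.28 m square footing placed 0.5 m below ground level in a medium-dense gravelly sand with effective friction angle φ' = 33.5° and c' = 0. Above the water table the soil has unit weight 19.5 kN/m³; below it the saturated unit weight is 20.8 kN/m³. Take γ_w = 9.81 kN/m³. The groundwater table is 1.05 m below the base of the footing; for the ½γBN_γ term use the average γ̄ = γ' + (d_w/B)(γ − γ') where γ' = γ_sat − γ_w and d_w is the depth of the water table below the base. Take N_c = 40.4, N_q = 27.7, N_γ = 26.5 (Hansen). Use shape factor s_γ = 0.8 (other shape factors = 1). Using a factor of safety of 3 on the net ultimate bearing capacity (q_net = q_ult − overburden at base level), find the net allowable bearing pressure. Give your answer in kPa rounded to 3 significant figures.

Overburden at base level: q = 19.5 × 0.5 = 9.75 kPa.
The water table is 1.05 m below the base (< B = 1.28 m), so the ½γBN_γ term uses γ̄ = γ' + (d_w/B)(γ − γ') = 10.99 + (1.05/1.28)(19.5 − 10.99) = 17.971 kN/m³.
Surcharge term q·N_q = 9.75 × 27.7 = 270.07 kPa; self-weight term 0.5·γ·B·N_γ·s_γ = 0.5 × 17.971 × 1.28 × 26.5 × 0.8 = 243.83 kPa.
q_ult = 270.07 + 243.83 = 513.9 kPa.
q_net = 513.9 − 9.75 = 504.15 kPa.
q_all(net) = 504.15 / 3 = 168.05 kPa.

q_all(net) ≈ 168 kPa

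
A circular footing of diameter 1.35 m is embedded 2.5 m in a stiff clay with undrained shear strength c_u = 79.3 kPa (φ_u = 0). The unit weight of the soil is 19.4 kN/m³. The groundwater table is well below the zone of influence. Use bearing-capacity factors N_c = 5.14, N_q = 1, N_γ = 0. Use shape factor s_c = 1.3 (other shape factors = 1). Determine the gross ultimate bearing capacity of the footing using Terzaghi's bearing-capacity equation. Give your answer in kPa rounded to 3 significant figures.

Effective surcharge at the founding depth q = γ·D_f = 19.4 × 2.5 = 48.5 kPa.
q_ult = c·N_c·s_c + q·N_q
     = 79.3 × 5.14 × 1.3 + 48.5 × 1
     = 529.88 + 48.5 = 578.38 kPa.

q_ult ≈ 578 kPa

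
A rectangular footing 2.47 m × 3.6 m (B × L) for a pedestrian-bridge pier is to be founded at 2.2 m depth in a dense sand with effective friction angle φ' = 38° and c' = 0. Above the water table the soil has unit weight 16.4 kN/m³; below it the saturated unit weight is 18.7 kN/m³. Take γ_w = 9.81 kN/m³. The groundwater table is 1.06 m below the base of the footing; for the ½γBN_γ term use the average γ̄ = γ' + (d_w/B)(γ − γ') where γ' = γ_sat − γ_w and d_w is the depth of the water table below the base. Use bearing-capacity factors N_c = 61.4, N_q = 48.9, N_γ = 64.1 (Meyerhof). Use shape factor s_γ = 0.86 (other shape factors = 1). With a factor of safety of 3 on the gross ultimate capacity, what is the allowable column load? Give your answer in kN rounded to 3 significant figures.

P_all ≈ 7670 kN

Effective surcharge at the founding depth q = γ·D_f = 16.4 × 2.2 = 36.08 kPa.
With d_w = 1.06 m < B, γ̄ = 8.89 + (1.06/2.47) × (16.4 − 8.89) = 12.113 kN/m³.
q_ult = q·N_q + 0.5·γ·B·N_γ·s_γ
     = 36.08 × 48.9 + 0.5 × 12.113 × 2.47 × 64.1 × 0.86
     = 1764.3 + 824.65 = 2589 kPa.
Gross allowable pressure q_all = 2589 / 3 = 862.99 kPa.
Footing area = 8.892 m², so allowable column load = 862.99 × 8.892 = 7673.7 kN.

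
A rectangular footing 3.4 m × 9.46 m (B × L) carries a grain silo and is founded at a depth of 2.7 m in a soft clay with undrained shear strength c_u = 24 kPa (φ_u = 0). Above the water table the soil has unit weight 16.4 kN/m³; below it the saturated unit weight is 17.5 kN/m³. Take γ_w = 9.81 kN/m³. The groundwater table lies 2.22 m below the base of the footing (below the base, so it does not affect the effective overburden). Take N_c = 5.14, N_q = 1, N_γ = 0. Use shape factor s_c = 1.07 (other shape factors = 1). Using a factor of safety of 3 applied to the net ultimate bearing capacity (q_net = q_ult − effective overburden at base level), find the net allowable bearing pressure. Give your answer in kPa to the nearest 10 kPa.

q_all(net) ≈ 40 kPa

q = γ·D_f = 16.4 × 2.7 = 44.28 kPa.
c·N_c·s_c = 24 × 5.14 × 1.07 = 132 kPa
q·N_q = 44.28 × 1 = 44.28 kPa
q_ult = 132 + 44.28 = 176.28 kPa.
Net ultimate: q_net = 176.28 − 44.28 = 132 kPa.
q_all(net) = 132 / 3 = 43.998 kPa.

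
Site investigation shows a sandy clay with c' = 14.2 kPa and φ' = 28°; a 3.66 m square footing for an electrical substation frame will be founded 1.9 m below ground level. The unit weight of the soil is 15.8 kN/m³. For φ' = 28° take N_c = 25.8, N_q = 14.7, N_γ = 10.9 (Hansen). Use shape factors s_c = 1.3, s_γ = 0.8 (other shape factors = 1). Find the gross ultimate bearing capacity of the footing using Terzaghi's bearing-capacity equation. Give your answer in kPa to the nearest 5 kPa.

Overburden at base level: q = 15.8 × 1.9 = 30.02 kPa.
Cohesion term c·N_c·s_c = 14.2 × 25.8 × 1.3 = 476.27 kPa; surcharge term q·N_q = 30.02 × 14.7 = 441.29 kPa; self-weight term 0.5·γ·B·N_γ·s_γ = 0.5 × 15.8 × 3.66 × 10.9 × 0.8 = 252.13 kPa.
q_ult = 476.27 + 441.29 + 252.13 = 1169.7 kPa.

q_ult ≈ 1170 kPa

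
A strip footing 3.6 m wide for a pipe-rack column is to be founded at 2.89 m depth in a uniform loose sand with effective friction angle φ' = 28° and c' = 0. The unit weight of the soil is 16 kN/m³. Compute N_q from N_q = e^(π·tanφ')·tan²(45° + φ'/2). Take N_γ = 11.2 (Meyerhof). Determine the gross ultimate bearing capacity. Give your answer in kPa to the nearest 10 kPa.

tan28° = 0.5317, so N_q = e^(π×0.5317)·tan²(59°) = 5.314 × 2.77 = 14.72.
Overburden at base level: q = 16 × 2.89 = 46.24 kPa.
Surcharge term q·N_q = 46.24 × 14.72 = 680.65 kPa; self-weight term 0.5·γ·B·N_γ = 0.5 × 16 × 3.6 × 11.2 = 322.56 kPa.
q_ult = 680.65 + 322.56 = 1003.2 kPa.

q_ult ≈ 1000 kPa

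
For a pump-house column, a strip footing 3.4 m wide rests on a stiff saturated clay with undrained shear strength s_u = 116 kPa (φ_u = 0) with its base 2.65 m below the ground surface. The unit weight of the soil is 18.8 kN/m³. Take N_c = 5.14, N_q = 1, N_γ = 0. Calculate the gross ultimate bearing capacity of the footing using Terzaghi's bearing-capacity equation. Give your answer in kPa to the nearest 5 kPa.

q_ult ≈ 645 kPa

q = γ·D_f = 18.8 × 2.65 = 49.82 kPa.
c·N_c = 116 × 5.14 = 596.24 kPa
q·N_q = 49.82 × 1 = 49.82 kPa
q_ult = 596.24 + 49.82 = 646.06 kPa.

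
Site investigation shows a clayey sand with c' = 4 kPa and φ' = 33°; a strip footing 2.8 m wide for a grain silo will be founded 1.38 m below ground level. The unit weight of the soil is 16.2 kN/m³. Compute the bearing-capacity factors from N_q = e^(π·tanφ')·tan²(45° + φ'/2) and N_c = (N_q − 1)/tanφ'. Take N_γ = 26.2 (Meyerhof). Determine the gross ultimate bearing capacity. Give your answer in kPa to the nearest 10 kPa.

q_ult ≈ 1330 kPa

tan33° = 0.6494, so N_q = e^(π×0.6494)·tan²(61.5°) = 7.692 × 3.392 = 26.09.
N_c = (26.09 − 1)/tan33° = 38.64.
Overburden at base level: q = 16.2 × 1.38 = 22.356 kPa.
Cohesion term c·N_c = 4 × 38.638 = 154.55 kPa; surcharge term q·N_q = 22.356 × 26.092 = 583.31 kPa; self-weight term 0.5·γ·B·N_γ = 0.5 × 16.2 × 2.8 × 26.2 = 594.22 kPa.
q_ult = 154.55 + 583.31 + 594.22 = 1332.1 kPa.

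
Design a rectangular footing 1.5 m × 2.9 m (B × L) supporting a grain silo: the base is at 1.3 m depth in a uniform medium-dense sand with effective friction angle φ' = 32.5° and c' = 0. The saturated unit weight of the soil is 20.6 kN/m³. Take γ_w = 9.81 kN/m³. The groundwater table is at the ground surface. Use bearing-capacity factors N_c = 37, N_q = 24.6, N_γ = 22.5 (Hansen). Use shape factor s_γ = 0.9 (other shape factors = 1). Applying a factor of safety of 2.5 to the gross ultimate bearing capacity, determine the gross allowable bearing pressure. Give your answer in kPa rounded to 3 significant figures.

Water table at ground surface, so effective unit weight γ' = 20.6 − 9.81 = 10.79 kN/m³ is used throughout; overburden q = 10.79 × 1.3 = 14.027 kPa; the same γ' applies in the ½γBN_γ term.
Surcharge term q·N_q = 14.027 × 24.6 = 345.06 kPa; self-weight term 0.5·γ·B·N_γ·s_γ = 0.5 × 10.79 × 1.5 × 22.5 × 0.9 = 163.87 kPa.
q_ult = 345.06 + 163.87 = 508.94 kPa.
q_all = q_ult / FS = 508.94 / 2.5 = 203.57 kPa.

q_all ≈ 204 kPa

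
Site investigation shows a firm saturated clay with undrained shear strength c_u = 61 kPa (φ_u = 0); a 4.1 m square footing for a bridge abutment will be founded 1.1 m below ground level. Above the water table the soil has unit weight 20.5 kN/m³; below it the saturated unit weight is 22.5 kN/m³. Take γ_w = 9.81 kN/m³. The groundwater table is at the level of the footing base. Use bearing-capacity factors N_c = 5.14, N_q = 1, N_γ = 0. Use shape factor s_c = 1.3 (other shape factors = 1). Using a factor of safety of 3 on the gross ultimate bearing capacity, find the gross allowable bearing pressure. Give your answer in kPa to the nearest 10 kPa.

q_all ≈ 140 kPa

Overburden at base level: q = 20.5 × 1.1 = 22.55 kPa.
Cohesion term c·N_c·s_c = 61 × 5.14 × 1.3 = 407.6 kPa; surcharge term q·N_q = 22.55 × 1 = 22.55 kPa.
q_ult = 407.6 + 22.55 = 430.15 kPa.
q_all = 430.15 / 3 = 143.38 kPa.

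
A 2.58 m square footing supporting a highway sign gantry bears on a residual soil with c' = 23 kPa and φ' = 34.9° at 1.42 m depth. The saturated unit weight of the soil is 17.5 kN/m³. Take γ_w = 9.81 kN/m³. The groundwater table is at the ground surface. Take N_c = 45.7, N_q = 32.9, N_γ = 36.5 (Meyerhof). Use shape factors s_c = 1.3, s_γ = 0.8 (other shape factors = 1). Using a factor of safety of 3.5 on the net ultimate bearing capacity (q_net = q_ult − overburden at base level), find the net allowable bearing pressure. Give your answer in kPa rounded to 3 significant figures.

q_all(net) ≈ 573 kPa

With the water table at the surface the whole profile is submerged: γ' = 17.5 − 9.81 = 7.69 kN/m³, so q = γ'·D_f = 10.92 kPa; the same γ' applies in the ½γBN_γ term.
q_ult = c·N_c·s_c + q·N_q + 0.5·γ·B·N_γ·s_γ
     = 23 × 45.7 × 1.3 + 10.92 × 32.9 + 0.5 × 7.69 × 2.58 × 36.5 × 0.8
     = 1366.4 + 359.26 + 289.67 = 2015.4 kPa.
q_net = 2015.4 − 10.92 = 2004.4 kPa.
q_all(net) = 2004.4 / 3.5 = 572.7 kPa.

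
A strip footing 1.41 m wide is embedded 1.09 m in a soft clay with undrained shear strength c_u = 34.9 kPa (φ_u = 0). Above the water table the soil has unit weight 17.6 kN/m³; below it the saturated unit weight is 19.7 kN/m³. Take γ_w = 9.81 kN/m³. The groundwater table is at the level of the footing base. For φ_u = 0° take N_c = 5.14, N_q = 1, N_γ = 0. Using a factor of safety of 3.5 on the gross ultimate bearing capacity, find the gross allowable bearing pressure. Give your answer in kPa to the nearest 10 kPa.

q_all ≈ 60 kPa

Overburden at base level: q = 17.6 × 1.09 = 19.184 kPa.
Cohesion term c·N_c = 34.9 × 5.14 = 179.39 kPa; surcharge term q·N_q = 19.184 × 1 = 19.184 kPa.
q_ult = 179.39 + 19.184 = 198.57 kPa.
q_all = 198.57 / 3.5 = 56.734 kPa.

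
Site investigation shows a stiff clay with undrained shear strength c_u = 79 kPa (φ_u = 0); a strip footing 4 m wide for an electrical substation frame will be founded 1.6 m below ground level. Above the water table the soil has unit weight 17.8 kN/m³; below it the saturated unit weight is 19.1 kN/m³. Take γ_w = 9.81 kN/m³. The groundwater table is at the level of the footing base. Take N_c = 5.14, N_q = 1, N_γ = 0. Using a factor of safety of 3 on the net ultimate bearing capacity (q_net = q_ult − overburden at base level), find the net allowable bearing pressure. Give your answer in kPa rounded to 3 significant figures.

q_all(net) ≈ 135 kPa

Overburden at base level: q = 17.8 × 1.6 = 28.48 kPa.
Cohesion term c·N_c = 79 × 5.14 = 406.06 kPa; surcharge term q·N_q = 28.48 × 1 = 28.48 kPa.
q_ult = 406.06 + 28.48 = 434.54 kPa.
q_net = 434.54 − 28.48 = 406.06 kPa.
q_all(net) = 406.06 / 3 = 135.35 kPa.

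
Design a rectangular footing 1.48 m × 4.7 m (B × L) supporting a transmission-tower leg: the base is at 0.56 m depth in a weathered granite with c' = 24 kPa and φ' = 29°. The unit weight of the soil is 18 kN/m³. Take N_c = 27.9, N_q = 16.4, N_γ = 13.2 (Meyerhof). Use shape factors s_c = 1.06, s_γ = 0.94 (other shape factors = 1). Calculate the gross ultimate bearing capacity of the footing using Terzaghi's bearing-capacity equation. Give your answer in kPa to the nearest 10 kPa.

q_ult ≈ 1040 kPa

Overburden at base level: q = 18 × 0.56 = 10.08 kPa.
Cohesion term c·N_c·s_c = 24 × 27.9 × 1.06 = 709.78 kPa; surcharge term q·N_q = 10.08 × 16.4 = 165.31 kPa; self-weight term 0.5·γ·B·N_γ·s_γ = 0.5 × 18 × 1.48 × 13.2 × 0.94 = 165.27 kPa.
q_ult = 709.78 + 165.31 + 165.27 = 1040.4 kPa.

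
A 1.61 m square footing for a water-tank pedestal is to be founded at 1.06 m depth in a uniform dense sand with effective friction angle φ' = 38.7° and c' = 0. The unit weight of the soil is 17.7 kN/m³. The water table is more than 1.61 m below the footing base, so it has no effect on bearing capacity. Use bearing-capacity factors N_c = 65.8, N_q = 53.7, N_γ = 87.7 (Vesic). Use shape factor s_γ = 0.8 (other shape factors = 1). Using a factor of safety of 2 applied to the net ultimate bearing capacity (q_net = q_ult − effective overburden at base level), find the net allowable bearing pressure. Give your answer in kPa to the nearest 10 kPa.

Overburden at base level: q = 17.7 × 1.06 = 18.762 kPa.
Surcharge term q·N_q = 18.762 × 53.7 = 1007.5 kPa; self-weight term 0.5·γ·B·N_γ·s_γ = 0.5 × 17.7 × 1.61 × 87.7 × 0.8 = 999.67 kPa.
q_ult = 1007.5 + 999.67 = 2007.2 kPa.
Net ultimate: q_net = 2007.2 − 18.762 = 1988.4 kPa.
q_all(net) = 1988.4 / 2 = 994.22 kPa.

q_all(net) ≈ 990 kPa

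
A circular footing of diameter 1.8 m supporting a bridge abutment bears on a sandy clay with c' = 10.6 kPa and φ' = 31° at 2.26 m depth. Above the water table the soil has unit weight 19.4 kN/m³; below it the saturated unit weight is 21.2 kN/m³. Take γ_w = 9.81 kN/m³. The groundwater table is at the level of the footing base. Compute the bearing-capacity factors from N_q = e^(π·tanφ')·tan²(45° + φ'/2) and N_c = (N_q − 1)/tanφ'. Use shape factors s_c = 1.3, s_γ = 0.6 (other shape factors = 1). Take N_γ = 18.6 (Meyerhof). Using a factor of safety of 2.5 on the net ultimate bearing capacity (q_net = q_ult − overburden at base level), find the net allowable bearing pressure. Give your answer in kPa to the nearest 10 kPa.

q_all(net) ≈ 570 kPa

N_q = e^(π·tan31°)·tan²(60.5°) = 20.63; N_c = (N_q − 1)/tanφ' = 32.67.
Effective surcharge at the founding depth q = γ·D_f = 19.4 × 2.26 = 43.844 kPa.
The water table coincides with the base, so in the self-weight term γ → γ' = 11.39 kN/m³.
q_ult = c·N_c·s_c + q·N_q + 0.5·γ·B·N_γ·s_γ
     = 10.6 × 32.671 × 1.3 + 43.844 × 20.631 + 0.5 × 11.39 × 1.8 × 18.6 × 0.6
     = 450.21 + 904.54 + 114.4 = 1469.1 kPa.
q_net = 1469.1 − 43.844 = 1425.3 kPa.
q_all(net) = 1425.3 / 2.5 = 570.12 kPa.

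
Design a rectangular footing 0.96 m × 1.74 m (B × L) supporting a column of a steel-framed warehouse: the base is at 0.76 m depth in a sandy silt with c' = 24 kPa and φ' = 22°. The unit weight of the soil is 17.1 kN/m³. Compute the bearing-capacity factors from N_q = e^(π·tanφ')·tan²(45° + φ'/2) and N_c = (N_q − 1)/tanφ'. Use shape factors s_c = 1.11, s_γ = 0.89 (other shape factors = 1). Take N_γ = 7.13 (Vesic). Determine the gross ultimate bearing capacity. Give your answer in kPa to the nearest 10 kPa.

tan22° = 0.404, so N_q = e^(π×0.404)·tan²(56°) = 3.558 × 2.198 = 7.82.
N_c = (7.82 − 1)/tan22° = 16.88.
q = γ·D_f = 17.1 × 0.76 = 12.996 kPa.
c·N_c·s_c = 24 × 16.883 × 1.11 = 449.76 kPa
q·N_q = 12.996 × 7.8211 = 101.64 kPa
0.5·γ·B·N_γ·s_γ = 0.5 × 17.1 × 0.96 × 7.13 × 0.89 = 52.086 kPa
q_ult = 449.76 + 101.64 + 52.086 = 603.49 kPa.

q_ult ≈ 600 kPa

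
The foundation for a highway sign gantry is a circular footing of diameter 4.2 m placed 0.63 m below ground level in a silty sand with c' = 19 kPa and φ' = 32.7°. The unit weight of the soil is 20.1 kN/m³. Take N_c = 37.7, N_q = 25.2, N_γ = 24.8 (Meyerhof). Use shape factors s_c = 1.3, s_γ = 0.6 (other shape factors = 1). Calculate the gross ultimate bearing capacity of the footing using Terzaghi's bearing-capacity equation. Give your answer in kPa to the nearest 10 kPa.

q = γ·D_f = 20.1 × 0.63 = 12.663 kPa.
c·N_c·s_c = 19 × 37.7 × 1.3 = 931.19 kPa
q·N_q = 12.663 × 25.2 = 319.11 kPa
0.5·γ·B·N_γ·s_γ = 0.5 × 20.1 × 4.2 × 24.8 × 0.6 = 628.08 kPa
q_ult = 931.19 + 319.11 + 628.08 = 1878.4 kPa.

q_ult ≈ 1880 kPa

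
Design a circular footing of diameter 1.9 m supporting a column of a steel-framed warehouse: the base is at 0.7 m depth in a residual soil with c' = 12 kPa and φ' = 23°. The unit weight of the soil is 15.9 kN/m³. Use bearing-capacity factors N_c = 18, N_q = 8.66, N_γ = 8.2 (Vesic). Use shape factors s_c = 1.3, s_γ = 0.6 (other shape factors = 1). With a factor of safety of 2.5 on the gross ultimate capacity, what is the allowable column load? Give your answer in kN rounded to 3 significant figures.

P_all ≈ 512 kN

Overburden at base level: q = 15.9 × 0.7 = 11.13 kPa.
Cohesion term c·N_c·s_c = 12 × 18 × 1.3 = 280.8 kPa; surcharge term q·N_q = 11.13 × 8.66 = 96.386 kPa; self-weight term 0.5·γ·B·N_γ·s_γ = 0.5 × 15.9 × 1.9 × 8.2 × 0.6 = 74.317 kPa.
q_ult = 280.8 + 96.386 + 74.317 = 451.5 kPa.
Gross allowable pressure q_all = 451.5 / 2.5 = 180.6 kPa.
Footing area = 2.8353 m², so allowable column load = 180.6 × 2.8353 = 512.06 kN.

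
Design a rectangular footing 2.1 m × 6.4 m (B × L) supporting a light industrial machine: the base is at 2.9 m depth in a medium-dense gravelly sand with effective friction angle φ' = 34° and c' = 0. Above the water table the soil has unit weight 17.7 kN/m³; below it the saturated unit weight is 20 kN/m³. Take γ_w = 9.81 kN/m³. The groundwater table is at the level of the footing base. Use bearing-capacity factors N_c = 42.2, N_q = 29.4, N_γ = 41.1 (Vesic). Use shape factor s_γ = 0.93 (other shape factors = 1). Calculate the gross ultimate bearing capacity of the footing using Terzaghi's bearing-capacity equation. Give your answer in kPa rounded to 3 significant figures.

q_ult ≈ 1920 kPa

q = γ·D_f = 17.7 × 2.9 = 51.33 kPa.
For the ½γBN_γ term take γ' = 20 − 9.81 = 10.19 kN/m³ (soil below base is submerged).
q·N_q = 51.33 × 29.4 = 1509.1 kPa
0.5·γ·B·N_γ·s_γ = 0.5 × 10.19 × 2.1 × 41.1 × 0.93 = 408.97 kPa
q_ult = 1509.1 + 408.97 = 1918.1 kPa.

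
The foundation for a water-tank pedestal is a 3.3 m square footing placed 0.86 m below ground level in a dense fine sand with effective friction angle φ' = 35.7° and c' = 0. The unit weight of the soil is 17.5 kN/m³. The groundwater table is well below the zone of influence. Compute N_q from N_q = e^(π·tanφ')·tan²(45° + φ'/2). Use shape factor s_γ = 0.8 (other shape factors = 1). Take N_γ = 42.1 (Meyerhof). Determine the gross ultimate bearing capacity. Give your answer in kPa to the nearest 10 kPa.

q_ult ≈ 1520 kPa

tan35.7° = 0.7186, so N_q = e^(π×0.7186)·tan²(62.85°) = 9.559 × 3.802 = 36.35.
Overburden at base level: q = 17.5 × 0.86 = 15.05 kPa.
Surcharge term q·N_q = 15.05 × 36.346 = 547.01 kPa; self-weight term 0.5·γ·B·N_γ·s_γ = 0.5 × 17.5 × 3.3 × 42.1 × 0.8 = 972.51 kPa.
q_ult = 547.01 + 972.51 = 1519.5 kPa.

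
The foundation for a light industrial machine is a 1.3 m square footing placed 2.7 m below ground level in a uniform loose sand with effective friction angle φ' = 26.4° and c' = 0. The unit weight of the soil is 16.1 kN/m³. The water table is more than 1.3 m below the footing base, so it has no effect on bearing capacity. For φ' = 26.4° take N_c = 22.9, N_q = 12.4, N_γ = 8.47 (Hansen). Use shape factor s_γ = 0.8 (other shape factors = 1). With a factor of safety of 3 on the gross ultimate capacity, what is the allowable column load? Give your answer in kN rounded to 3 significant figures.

Overburden at base level: q = 16.1 × 2.7 = 43.47 kPa.
Surcharge term q·N_q = 43.47 × 12.4 = 539.03 kPa; self-weight term 0.5·γ·B·N_γ·s_γ = 0.5 × 16.1 × 1.3 × 8.47 × 0.8 = 70.911 kPa.
q_ult = 539.03 + 70.911 = 609.94 kPa.
Gross allowable pressure q_all = 609.94 / 3 = 203.31 kPa.
Footing area = 1.69 m², so allowable column load = 203.31 × 1.69 = 343.6 kN.

P_all ≈ 344 kN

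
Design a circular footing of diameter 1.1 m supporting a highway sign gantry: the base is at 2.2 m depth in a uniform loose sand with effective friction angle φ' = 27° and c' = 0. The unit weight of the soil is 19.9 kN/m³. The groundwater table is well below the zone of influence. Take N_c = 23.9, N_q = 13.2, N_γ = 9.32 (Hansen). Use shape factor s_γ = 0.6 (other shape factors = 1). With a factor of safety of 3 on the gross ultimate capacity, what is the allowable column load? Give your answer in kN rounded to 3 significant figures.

Overburden at base level: q = 19.9 × 2.2 = 43.78 kPa.
Surcharge term q·N_q = 43.78 × 13.2 = 577.9 kPa; self-weight term 0.5·γ·B·N_γ·s_γ = 0.5 × 19.9 × 1.1 × 9.32 × 0.6 = 61.204 kPa.
q_ult = 577.9 + 61.204 = 639.1 kPa.
Gross allowable pressure q_all = 639.1 / 3 = 213.03 kPa.
Footing area = 0.9503 m², so allowable column load = 213.03 × 0.9503 = 202.45 kN.

P_all ≈ 202 kN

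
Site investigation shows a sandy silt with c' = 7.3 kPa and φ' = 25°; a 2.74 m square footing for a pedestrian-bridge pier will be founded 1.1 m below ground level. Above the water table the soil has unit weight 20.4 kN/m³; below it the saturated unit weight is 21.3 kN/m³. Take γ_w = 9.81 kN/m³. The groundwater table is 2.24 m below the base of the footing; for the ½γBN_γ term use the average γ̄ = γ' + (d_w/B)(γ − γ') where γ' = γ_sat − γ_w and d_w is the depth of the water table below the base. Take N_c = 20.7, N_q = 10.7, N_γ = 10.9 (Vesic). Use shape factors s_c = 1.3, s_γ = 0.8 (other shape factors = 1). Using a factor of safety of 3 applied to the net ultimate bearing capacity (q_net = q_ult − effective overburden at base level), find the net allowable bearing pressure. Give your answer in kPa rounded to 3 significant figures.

Overburden at base level: q = 20.4 × 1.1 = 22.44 kPa.
The water table is 2.24 m below the base (< B = 2.74 m), so the ½γBN_γ term uses γ̄ = γ' + (d_w/B)(γ − γ') = 11.49 + (2.24/2.74)(20.4 − 11.49) = 18.774 kN/m³.
Cohesion term c·N_c·s_c = 7.3 × 20.7 × 1.3 = 196.44 kPa; surcharge term q·N_q = 22.44 × 10.7 = 240.11 kPa; self-weight term 0.5·γ·B·N_γ·s_γ = 0.5 × 18.774 × 2.74 × 10.9 × 0.8 = 224.28 kPa.
q_ult = 196.44 + 240.11 + 224.28 = 660.83 kPa.
Net ultimate: q_net = 660.83 − 22.44 = 638.39 kPa.
q_all(net) = 638.39 / 3 = 212.8 kPa.

q_all(net) ≈ 213 kPa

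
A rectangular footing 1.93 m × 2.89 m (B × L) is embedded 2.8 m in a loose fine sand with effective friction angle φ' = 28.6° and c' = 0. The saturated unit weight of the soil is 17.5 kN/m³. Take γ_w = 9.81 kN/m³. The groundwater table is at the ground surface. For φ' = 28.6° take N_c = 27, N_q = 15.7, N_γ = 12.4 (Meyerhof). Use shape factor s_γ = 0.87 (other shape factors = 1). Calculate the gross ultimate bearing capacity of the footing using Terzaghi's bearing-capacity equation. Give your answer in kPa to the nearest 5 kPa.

With the water table at the surface the whole profile is submerged: γ' = 17.5 − 9.81 = 7.69 kN/m³, so q = γ'·D_f = 21.532 kPa; the same γ' applies in the ½γBN_γ term.
q_ult = q·N_q + 0.5·γ·B·N_γ·s_γ
     = 21.532 × 15.7 + 0.5 × 7.69 × 1.93 × 12.4 × 0.87
     = 338.05 + 80.056 = 418.11 kPa.

q_ult ≈ 420 kPa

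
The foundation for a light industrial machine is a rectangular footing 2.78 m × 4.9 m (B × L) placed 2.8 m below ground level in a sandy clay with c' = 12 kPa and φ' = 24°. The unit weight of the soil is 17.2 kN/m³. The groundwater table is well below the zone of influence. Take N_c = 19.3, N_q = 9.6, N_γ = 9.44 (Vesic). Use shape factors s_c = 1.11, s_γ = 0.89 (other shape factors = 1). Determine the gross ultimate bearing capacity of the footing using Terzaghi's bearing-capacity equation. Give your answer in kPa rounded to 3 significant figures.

Effective surcharge at the founding depth q = γ·D_f = 17.2 × 2.8 = 48.16 kPa.
q_ult = c·N_c·s_c + q·N_q + 0.5·γ·B·N_γ·s_γ
     = 12 × 19.3 × 1.11 + 48.16 × 9.6 + 0.5 × 17.2 × 2.78 × 9.44 × 0.89
     = 257.08 + 462.34 + 200.87 = 920.28 kPa.

q_ult ≈ 920 kPa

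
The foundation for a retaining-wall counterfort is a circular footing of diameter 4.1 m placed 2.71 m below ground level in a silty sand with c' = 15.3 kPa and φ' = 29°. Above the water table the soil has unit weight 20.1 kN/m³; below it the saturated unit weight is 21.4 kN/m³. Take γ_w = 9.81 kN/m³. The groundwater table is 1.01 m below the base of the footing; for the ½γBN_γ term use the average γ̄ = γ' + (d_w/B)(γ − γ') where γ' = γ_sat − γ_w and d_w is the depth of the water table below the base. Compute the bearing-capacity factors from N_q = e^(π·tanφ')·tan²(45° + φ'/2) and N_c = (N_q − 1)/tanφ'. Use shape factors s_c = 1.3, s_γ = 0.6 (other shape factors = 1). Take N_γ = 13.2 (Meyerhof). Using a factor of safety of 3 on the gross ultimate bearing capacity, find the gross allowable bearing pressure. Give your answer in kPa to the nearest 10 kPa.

N_q = e^(π·tan29°)·tan²(59.5°) = 16.44; N_c = (N_q − 1)/tanφ' = 27.86.
Effective surcharge at the founding depth q = γ·D_f = 20.1 × 2.71 = 54.471 kPa.
With d_w = 1.01 m < B, γ̄ = 11.59 + (1.01/4.1) × (20.1 − 11.59) = 13.686 kN/m³.
q_ult = c·N_c·s_c + q·N_q + 0.5·γ·B·N_γ·s_γ
     = 15.3 × 27.86 × 1.3 + 54.471 × 16.443 + 0.5 × 13.686 × 4.1 × 13.2 × 0.6
     = 554.14 + 895.68 + 222.21 = 1672 kPa.
q_all = 1672 / 3 = 557.35 kPa.

q_all ≈ 560 kPa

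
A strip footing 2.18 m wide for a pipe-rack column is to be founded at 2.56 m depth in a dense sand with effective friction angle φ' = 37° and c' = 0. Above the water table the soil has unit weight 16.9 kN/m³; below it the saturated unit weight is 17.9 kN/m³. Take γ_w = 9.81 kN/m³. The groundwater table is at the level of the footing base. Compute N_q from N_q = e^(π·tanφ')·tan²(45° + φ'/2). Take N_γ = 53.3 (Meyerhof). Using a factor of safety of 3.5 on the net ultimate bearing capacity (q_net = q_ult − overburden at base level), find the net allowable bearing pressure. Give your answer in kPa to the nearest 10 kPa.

N_q = e^(π·tan37°)·tan²(63.5°) = 42.92.
Overburden at base level: q = 16.9 × 2.56 = 43.264 kPa.
Below the base the soil is submerged, so the ½γBN_γ term uses γ' = 17.9 − 9.81 = 8.09 kN/m³.
Surcharge term q·N_q = 43.264 × 42.92 = 1856.9 kPa; self-weight term 0.5·γ·B·N_γ = 0.5 × 8.09 × 2.18 × 53.3 = 470 kPa.
q_ult = 1856.9 + 470 = 2326.9 kPa.
q_net = 2326.9 − 43.264 = 2283.6 kPa.
q_all(net) = 2283.6 / 3.5 = 652.47 kPa.

q_all(net) ≈ 650 kPa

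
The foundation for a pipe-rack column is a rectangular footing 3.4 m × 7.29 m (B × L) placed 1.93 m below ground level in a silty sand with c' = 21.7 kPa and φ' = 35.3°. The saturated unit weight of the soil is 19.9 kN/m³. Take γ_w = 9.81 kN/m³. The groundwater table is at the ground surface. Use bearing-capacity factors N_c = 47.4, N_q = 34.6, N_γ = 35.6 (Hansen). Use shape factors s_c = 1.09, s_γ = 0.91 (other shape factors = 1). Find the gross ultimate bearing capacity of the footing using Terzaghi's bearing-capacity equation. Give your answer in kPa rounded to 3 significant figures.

q_ult ≈ 2350 kPa

γ' = 19.9 − 9.81 = 10.09 kN/m³ (submerged throughout). q = 10.09 × 1.93 = 19.474 kPa; the same γ' applies in the ½γBN_γ term.
c·N_c·s_c = 21.7 × 47.4 × 1.09 = 1121.2 kPa
q·N_q = 19.474 × 34.6 = 673.79 kPa
0.5·γ·B·N_γ·s_γ = 0.5 × 10.09 × 3.4 × 35.6 × 0.91 = 555.69 kPa
q_ult = 1121.2 + 673.79 + 555.69 = 2350.6 kPa.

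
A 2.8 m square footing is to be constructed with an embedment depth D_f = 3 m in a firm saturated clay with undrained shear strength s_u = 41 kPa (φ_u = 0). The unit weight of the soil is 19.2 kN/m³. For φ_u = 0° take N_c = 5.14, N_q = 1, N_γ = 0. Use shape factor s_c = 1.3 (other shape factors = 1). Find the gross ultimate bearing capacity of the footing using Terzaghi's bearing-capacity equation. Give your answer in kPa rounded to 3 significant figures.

q_ult ≈ 332 kPa

q = γ·D_f = 19.2 × 3 = 57.6 kPa.
c·N_c·s_c = 41 × 5.14 × 1.3 = 273.96 kPa
q·N_q = 57.6 × 1 = 57.6 kPa
q_ult = 273.96 + 57.6 = 331.56 kPa.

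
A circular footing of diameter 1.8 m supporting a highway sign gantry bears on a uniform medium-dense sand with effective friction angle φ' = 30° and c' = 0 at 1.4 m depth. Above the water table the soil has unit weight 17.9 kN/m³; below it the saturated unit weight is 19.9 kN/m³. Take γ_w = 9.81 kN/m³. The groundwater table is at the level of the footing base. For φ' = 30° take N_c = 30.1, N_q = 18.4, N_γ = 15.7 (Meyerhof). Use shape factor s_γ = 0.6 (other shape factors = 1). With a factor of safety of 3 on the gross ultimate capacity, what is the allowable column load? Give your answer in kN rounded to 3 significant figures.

P_all ≈ 464 kN

q = γ·D_f = 17.9 × 1.4 = 25.06 kPa.
For the ½γBN_γ term take γ' = 19.9 − 9.81 = 10.09 kN/m³ (soil below base is submerged).
q·N_q = 25.06 × 18.4 = 461.1 kPa
0.5·γ·B·N_γ·s_γ = 0.5 × 10.09 × 1.8 × 15.7 × 0.6 = 85.543 kPa
q_ult = 461.1 + 85.543 = 546.65 kPa.
Gross allowable pressure q_all = 546.65 / 3 = 182.22 kPa.
Footing area = 2.5447 m², so allowable column load = 182.22 × 2.5447 = 463.68 kN.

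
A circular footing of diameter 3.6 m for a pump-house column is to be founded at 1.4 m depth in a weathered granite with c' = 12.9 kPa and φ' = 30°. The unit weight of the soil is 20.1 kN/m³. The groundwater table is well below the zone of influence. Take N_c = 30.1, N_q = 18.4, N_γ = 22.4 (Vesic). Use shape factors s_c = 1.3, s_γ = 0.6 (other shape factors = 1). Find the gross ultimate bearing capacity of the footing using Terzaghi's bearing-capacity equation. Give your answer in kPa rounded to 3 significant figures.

q_ult ≈ 1510 kPa

Overburden at base level: q = 20.1 × 1.4 = 28.14 kPa.
Cohesion term c·N_c·s_c = 12.9 × 30.1 × 1.3 = 504.78 kPa; surcharge term q·N_q = 28.14 × 18.4 = 517.78 kPa; self-weight term 0.5·γ·B·N_γ·s_γ = 0.5 × 20.1 × 3.6 × 22.4 × 0.6 = 486.26 kPa.
q_ult = 504.78 + 517.78 + 486.26 = 1508.8 kPa.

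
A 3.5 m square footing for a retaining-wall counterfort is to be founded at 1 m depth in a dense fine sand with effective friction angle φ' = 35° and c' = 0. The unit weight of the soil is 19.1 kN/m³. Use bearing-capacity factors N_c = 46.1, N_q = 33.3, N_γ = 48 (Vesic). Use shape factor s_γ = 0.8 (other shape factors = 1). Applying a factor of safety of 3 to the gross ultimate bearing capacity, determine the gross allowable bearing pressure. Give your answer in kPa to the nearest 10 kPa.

Effective surcharge at the founding depth q = γ·D_f = 19.1 × 1 = 19.1 kPa.
q_ult = q·N_q + 0.5·γ·B·N_γ·s_γ
     = 19.1 × 33.3 + 0.5 × 19.1 × 3.5 × 48 × 0.8
     = 636.03 + 1283.5 = 1919.6 kPa.
q_all = q_ult / FS = 1919.6 / 3 = 639.85 kPa.

q_all ≈ 640 kPa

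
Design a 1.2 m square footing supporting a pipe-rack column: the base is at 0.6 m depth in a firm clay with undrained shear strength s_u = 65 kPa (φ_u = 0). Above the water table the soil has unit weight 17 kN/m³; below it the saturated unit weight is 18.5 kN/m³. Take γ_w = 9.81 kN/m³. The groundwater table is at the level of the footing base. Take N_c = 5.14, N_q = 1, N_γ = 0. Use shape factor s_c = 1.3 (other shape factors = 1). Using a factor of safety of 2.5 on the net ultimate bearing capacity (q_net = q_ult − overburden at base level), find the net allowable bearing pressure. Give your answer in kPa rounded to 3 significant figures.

Effective surcharge at the founding depth q = γ·D_f = 17 × 0.6 = 10.2 kPa.
q_ult = c·N_c·s_c + q·N_q
     = 65 × 5.14 × 1.3 + 10.2 × 1
     = 434.33 + 10.2 = 444.53 kPa.
q_net = 444.53 − 10.2 = 434.33 kPa.
q_all(net) = 434.33 / 2.5 = 173.73 kPa.

q_all(net) ≈ 174 kPa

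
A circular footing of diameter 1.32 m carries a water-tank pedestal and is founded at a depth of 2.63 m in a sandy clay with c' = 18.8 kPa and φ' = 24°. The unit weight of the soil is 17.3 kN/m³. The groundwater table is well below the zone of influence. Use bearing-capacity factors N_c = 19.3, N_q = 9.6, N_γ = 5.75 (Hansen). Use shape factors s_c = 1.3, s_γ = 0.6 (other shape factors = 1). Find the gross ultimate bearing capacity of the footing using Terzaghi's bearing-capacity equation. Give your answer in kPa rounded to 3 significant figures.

q = γ·D_f = 17.3 × 2.63 = 45.499 kPa.
c·N_c·s_c = 18.8 × 19.3 × 1.3 = 471.69 kPa
q·N_q = 45.499 × 9.6 = 436.79 kPa
0.5·γ·B·N_γ·s_γ = 0.5 × 17.3 × 1.32 × 5.75 × 0.6 = 39.392 kPa
q_ult = 471.69 + 436.79 + 39.392 = 947.87 kPa.

q_ult ≈ 948 kPa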